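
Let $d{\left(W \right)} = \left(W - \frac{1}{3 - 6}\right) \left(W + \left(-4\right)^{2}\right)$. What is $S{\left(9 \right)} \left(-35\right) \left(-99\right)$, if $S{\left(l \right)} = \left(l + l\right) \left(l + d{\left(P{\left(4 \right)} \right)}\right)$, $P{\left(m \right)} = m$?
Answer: $5966730$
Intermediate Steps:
$d{\left(W \right)} = \left(16 + W\right) \left(\frac{1}{3} + W\right)$ ($d{\left(W \right)} = \left(W - \frac{1}{3 - 6}\right) \left(W + 16\right) = \left(W - \frac{1}{-3}\right) \left(16 + W\right) = \left(W - - \frac{1}{3}\right) \left(16 + W\right) = \left(W + \frac{1}{3}\right) \left(16 + W\right) = \left(\frac{1}{3} + W\right) \left(16 + W\right) = \left(16 + W\right) \left(\frac{1}{3} + W\right)$)
$S{\left(l \right)} = 2 l \left(\frac{260}{3} + l\right)$ ($S{\left(l \right)} = \left(l + l\right) \left(l + \left(\frac{16}{3} + 4^{2} + \frac{49}{3} \cdot 4\right)\right) = 2 l \left(l + \left(\frac{16}{3} + 16 + \frac{196}{3}\right)\right) = 2 l \left(l + \frac{260}{3}\right) = 2 l \left(\frac{260}{3} + l\right)$)
$S{\left(9 \right)} \left(-35\right) \left(-99\right) = \frac{2}{3} \cdot 9 \left(260 + 3 \cdot 9\right) \left(-35\right) \left(-99\right) = \frac{2}{3} \cdot 9 \left(260 + 27\right) \left(-35\right) \left(-99\right) = \frac{2}{3} \cdot 9 \cdot 287 \left(-35\right) \left(-99\right) = 1722 \left(-35\right) \left(-99\right) = \left(-60270\right) \left(-99\right) = 5966730$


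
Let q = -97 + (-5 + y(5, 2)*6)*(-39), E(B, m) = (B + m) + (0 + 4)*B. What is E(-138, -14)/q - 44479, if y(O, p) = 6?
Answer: -29044435/653 ≈ -44478.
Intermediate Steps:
E(B, m) = m + 5*B (E(B, m) = (B + m) + 4*B = m + 5*B)
q = -1306 (q = -97 + (-5 + 6*6)*(-39) = -97 + (-5 + 36)*(-39) = -97 + 31*(-39) = -97 - 1209 = -1306)
E(-138, -14)/q - 44479 = (-14 + 5*(-138))/(-1306) - 44479 = (-14 - 690)*(-1/1306) - 44479 = -704*(-1/1306) - 44479 = 352/653 - 44479 = -29044435/653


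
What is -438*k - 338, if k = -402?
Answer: 175738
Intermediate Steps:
-438*k - 338 = -438*(-402) - 338 = 176076 - 338 = 175738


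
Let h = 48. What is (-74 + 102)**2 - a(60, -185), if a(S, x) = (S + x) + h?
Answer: 861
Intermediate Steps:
a(S, x) = 48 + S + x (a(S, x) = (S + x) + 48 = 48 + S + x)
(-74 + 102)**2 - a(60, -185) = (-74 + 102)**2 - (48 + 60 - 185) = 28**2 - 1*(-77) = 784 + 77 = 861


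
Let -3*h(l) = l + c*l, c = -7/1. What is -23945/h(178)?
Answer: -23945/356 ≈ -67.261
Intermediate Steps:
c = -7 (c = -7*1 = -7)
h(l) = 2*l (h(l) = -(l - 7*l)/3 = -(-2)*l = 2*l)
-23945/h(178) = -23945/(2*178) = -23945/356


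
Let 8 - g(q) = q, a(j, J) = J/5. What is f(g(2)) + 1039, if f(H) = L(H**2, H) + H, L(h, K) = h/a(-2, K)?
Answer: 1075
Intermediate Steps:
a(j, J) = J/5 (a(j, J) = J*(1/5) = J/5)
g(q) = 8 - q
L(h, K) = 5*h/K (L(h, K) = h/((K/5)) = h*(5/K) = 5*h/K)
f(H) = 6*H (f(H) = 5*H**2/H + H = 5*H + H = 6*H)
f(g(2)) + 1039 = 6*(8 - 1*2) + 1039 = 6*(8 - 2) + 1039 = 6*6 + 1039 = 36 + 1039 = 1075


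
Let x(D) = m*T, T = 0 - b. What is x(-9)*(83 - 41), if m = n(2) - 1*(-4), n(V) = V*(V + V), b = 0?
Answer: 0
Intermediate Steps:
n(V) = 2*V² (n(V) = V*(2*V) = 2*V²)
m = 12 (m = 2*2² - 1*(-4) = 2*4 + 4 = 8 + 4 = 12)
T = 0 (T = 0 - 1*0 = 0 + 0 = 0)
x(D) = 0 (x(D) = 12*0 = 0)
x(-9)*(83 - 41) = 0*(83 - 41) = 0*42 = 0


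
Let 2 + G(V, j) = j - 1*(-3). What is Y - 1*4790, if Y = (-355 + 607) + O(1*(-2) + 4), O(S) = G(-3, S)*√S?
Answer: -4538 + 3*√2 ≈ -4533.8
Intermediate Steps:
G(V, j) = 1 + j (G(V, j) = -2 + (j - 1*(-3)) = -2 + (j + 3) = -2 + (3 + j) = 1 + j)
O(S) = √S*(1 + S) (O(S) = (1 + S)*√S = √S*(1 + S))
Y = 252 + 3*√2 (Y = (-355 + 607) + √(1*(-2) + 4)*(1 + (1*(-2) + 4)) = 252 + √(-2 + 4)*(1 + (-2 + 4)) = 252 + √2*(1 + 2) = 252 + √2*3 = 252 + 3*√2 ≈ 256.24)
Y - 1*4790 = (252 + 3*√2) - 1*4790 = (252 + 3*√2) - 4790 = -4538 + 3*√2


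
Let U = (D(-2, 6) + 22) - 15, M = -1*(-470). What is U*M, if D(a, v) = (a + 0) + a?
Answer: 1410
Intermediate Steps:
M = 470
D(a, v) = 2*a (D(a, v) = a + a = 2*a)
U = 3 (U = (2*(-2) + 22) - 15 = (-4 + 22) - 15 = 18 - 15 = 3)
U*M = 3*470 = 1410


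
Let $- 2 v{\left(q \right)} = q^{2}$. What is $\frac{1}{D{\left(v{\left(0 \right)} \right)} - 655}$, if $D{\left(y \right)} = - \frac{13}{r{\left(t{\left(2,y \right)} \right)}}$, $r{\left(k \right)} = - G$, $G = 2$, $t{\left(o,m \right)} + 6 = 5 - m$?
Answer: $- \frac{2}{1297} \approx -0.001542$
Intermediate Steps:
$t{\left(o,m \right)} = -1 - m$ ($t{\left(o,m \right)} = -6 - \left(-5 + m\right) = -1 - m$)
$v{\left(q \right)} = - \frac{q^{2}}{2}$
$r{\left(k \right)} = -2$ ($r{\left(k \right)} = \left(-1\right) 2 = -2$)
$D{\left(y \right)} = \frac{13}{2}$ ($D{\left(y \right)} = - \frac{13}{-2} = \left(-13\right) \left(- \frac{1}{2}\right) = \frac{13}{2}$)
$\frac{1}{D{\left(v{\left(0 \right)} \right)} - 655} = \frac{1}{\frac{13}{2} - 655} = \frac{1}{- \frac{1297}{2}} = - \frac{2}{1297}$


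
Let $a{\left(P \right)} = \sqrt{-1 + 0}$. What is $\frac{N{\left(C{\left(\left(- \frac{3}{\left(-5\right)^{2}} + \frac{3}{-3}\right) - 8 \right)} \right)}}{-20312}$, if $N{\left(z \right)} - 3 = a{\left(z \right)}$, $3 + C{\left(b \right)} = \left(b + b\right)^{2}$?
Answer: $- \frac{3}{20312} - \frac{i}{20312} \approx -0.0001477 - 4.9232 \cdot 10^{-5} i$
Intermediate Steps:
$a{\left(P \right)} = i$ ($a{\left(P \right)} = \sqrt{-1} = i$)
$C{\left(b \right)} = -3 + 4 b^{2}$ ($C{\left(b \right)} = -3 + \left(b + b\right)^{2} = -3 + \left(2 b\right)^{2} = -3 + 4 b^{2}$)
$N{\left(z \right)} = 3 + i$
$\frac{N{\left(C{\left(\left(- \frac{3}{\left(-5\right)^{2}} + \frac{3}{-3}\right) - 8 \right)} \right)}}{-20312} = \frac{3 + i}{-20312} = \left(3 + i\right) \left(- \frac{1}{20312}\right) = - \frac{3}{20312} - \frac{i}{20312}$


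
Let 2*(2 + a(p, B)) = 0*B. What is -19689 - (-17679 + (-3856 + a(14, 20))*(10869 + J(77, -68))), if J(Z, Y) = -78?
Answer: 41629668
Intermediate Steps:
a(p, B) = -2 (a(p, B) = -2 + (0*B)/2 = -2 + (½)*0 = -2 + 0 = -2)
-19689 - (-17679 + (-3856 + a(14, 20))*(10869 + J(77, -68))) = -19689 - (-17679 + (-3856 - 2)*(10869 - 78)) = -19689 - (-17679 - 3858*10791) = -19689 - (-17679 - 41631678) = -19689 - 1*(-41649357) = -19689 + 41649357 = 41629668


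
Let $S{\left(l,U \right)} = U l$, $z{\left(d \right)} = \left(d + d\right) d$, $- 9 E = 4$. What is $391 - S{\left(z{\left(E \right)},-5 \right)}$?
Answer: $\frac{31831}{81} \approx 392.98$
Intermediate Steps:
$E = - \frac{4}{9}$ ($E = \left(- \frac{1}{9}\right) 4 = - \frac{4}{9} \approx -0.44444$)
$z{\left(d \right)} = 2 d^{2}$ ($z{\left(d \right)} = 2 d d = 2 d^{2}$)
$391 - S{\left(z{\left(E \right)},-5 \right)} = 391 - - 5 \cdot 2 \left(- \frac{4}{9}\right)^{2} = 391 - - 5 \cdot 2 \cdot \frac{16}{81} = 391 - \left(-5\right) \frac{32}{81} = 391 - - \frac{160}{81} = 391 + \frac{160}{81} = \frac{31831}{81}$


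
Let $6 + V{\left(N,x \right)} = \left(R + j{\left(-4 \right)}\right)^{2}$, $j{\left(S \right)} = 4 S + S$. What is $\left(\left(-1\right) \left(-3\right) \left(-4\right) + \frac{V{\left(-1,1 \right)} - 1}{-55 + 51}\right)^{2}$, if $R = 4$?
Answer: $\frac{88209}{16} \approx 5513.1$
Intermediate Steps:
$j{\left(S \right)} = 5 S$
$V{\left(N,x \right)} = 250$ ($V{\left(N,x \right)} = -6 + \left(4 + 5 \left(-4\right)\right)^{2} = -6 + \left(4 - 20\right)^{2} = -6 + \left(-16\right)^{2} = -6 + 256 = 250$)
$\left(\left(-1\right) \left(-3\right) \left(-4\right) + \frac{V{\left(-1,1 \right)} - 1}{-55 + 51}\right)^{2} = \left(\left(-1\right) \left(-3\right) \left(-4\right) + \frac{250 - 1}{-55 + 51}\right)^{2} = \left(3 \left(-4\right) + \frac{249}{-4}\right)^{2} = \left(-12 + 249 \left(- \frac{1}{4}\right)\right)^{2} = \left(-12 - \frac{249}{4}\right)^{2} = \left(- \frac{297}{4}\right)^{2} = \frac{88209}{16}$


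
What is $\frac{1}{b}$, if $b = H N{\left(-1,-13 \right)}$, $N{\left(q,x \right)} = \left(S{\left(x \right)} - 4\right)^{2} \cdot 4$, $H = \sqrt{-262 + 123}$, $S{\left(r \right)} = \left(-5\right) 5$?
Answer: $- \frac{i \sqrt{139}}{467596} \approx - 2.5214 \cdot 10^{-5} i$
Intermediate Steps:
$S{\left(r \right)} = -25$
$H = i \sqrt{139}$ ($H = \sqrt{-139} = i \sqrt{139} \approx 11.79 i$)
$N{\left(q,x \right)} = 3364$ ($N{\left(q,x \right)} = \left(-25 - 4\right)^{2} \cdot 4 = \left(-29\right)^{2} \cdot 4 = 841 \cdot 4 = 3364$)
$b = 3364 i \sqrt{139}$ ($b = i \sqrt{139} \cdot 3364 = 3364 i \sqrt{139} \approx 39661.0 i$)
$\frac{1}{b} = \frac{1}{3364 i \sqrt{139}} = - \frac{i \sqrt{139}}{467596}$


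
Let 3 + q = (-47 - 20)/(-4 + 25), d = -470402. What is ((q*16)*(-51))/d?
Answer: -17680/1646407 ≈ -0.010739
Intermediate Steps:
q = -130/21 (q = -3 + (-47 - 20)/(-4 + 25) = -3 - 67/21 = -130/21 ≈ -6.1905)
((q*16)*(-51))/d = (-130/21*16*(-51))/(-470402) = -2080/21*(-51)*(-1/470402) = (35360/7)*(-1/470402) = -17680/1646407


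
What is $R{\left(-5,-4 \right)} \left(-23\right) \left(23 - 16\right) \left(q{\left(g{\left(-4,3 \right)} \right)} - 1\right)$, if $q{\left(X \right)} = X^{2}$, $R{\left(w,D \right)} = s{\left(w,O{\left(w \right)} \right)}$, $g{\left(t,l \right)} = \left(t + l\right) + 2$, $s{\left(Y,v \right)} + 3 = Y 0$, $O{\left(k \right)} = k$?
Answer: $0$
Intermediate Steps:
$s{\left(Y,v \right)} = -3$ ($s{\left(Y,v \right)} = -3 + Y 0 = -3 + 0 = -3$)
$g{\left(t,l \right)} = 2 + l + t$ ($g{\left(t,l \right)} = \left(l + t\right) + 2 = 2 + l + t$)
$R{\left(w,D \right)} = -3$
$R{\left(-5,-4 \right)} \left(-23\right) \left(23 - 16\right) \left(q{\left(g{\left(-4,3 \right)} \right)} - 1\right) = \left(-3\right) \left(-23\right) \left(23 - 16\right) \left(\left(2 + 3 - 4\right)^{2} - 1\right) = 69 \cdot 7 \left(1^{2} - 1\right) = 69 \cdot 7 \left(1 - 1\right) = 69 \cdot 7 \cdot 0 = 69 \cdot 0 = 0$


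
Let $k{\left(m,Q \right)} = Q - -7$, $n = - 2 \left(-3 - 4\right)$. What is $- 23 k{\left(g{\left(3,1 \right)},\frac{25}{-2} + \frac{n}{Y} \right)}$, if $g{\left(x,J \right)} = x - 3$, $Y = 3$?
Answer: $\frac{115}{6} \approx 19.167$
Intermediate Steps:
$n = 14$ ($n = \left(-2\right) \left(-7\right) = 14$)
$g{\left(x,J \right)} = -3 + x$ ($g{\left(x,J \right)} = x - 3 = -3 + x$)
$k{\left(m,Q \right)} = 7 + Q$ ($k{\left(m,Q \right)} = Q + 7 = 7 + Q$)
$- 23 k{\left(g{\left(3,1 \right)},\frac{25}{-2} + \frac{n}{Y} \right)} = - 23 \left(7 + \left(\frac{25}{-2} + \frac{14}{3}\right)\right) = - 23 \left(7 + \left(25 \left(- \frac{1}{2}\right) + 14 \cdot \frac{1}{3}\right)\right) = - 23 \left(7 + \left(- \frac{25}{2} + \frac{14}{3}\right)\right) = - 23 \left(7 - \frac{47}{6}\right) = \left(-23\right) \left(- \frac{5}{6}\right) = \frac{115}{6}$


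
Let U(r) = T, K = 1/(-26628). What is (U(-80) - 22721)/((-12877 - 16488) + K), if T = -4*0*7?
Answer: 605014788/781931221 ≈ 0.77374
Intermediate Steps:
K = -1/26628 ≈ -3.7554e-5
T = 0 (T = 0*7 = 0)
U(r) = 0
(U(-80) - 22721)/((-12877 - 16488) + K) = (0 - 22721)/((-12877 - 16488) - 1/26628) = -22721/(-29365 - 1/26628) = -22721/(-781931221/26628) = -22721*(-26628/781931221) = 605014788/781931221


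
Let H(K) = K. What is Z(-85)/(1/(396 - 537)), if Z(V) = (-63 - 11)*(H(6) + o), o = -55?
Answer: -511266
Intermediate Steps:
Z(V) = 3626 (Z(V) = (-63 - 11)*(6 - 55) = -74*(-49) = 3626)
Z(-85)/(1/(396 - 537)) = 3626/(1/(396 - 537)) = 3626/(1/(-141)) = 3626/(-1/141) = 3626*(-141) = -511266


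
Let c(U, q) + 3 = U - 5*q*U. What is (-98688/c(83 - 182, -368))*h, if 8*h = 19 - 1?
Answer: 37008/30377 ≈ 1.2183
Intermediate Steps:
h = 9/4 (h = (19 - 1)/8 = (⅛)*18 = 9/4 ≈ 2.2500)
c(U, q) = -3 + U - 5*U*q (c(U, q) = -3 + (U - 5*q*U) = -3 + (U - 5*U*q) = -3 + U - 5*U*q)
(-98688/c(83 - 182, -368))*h = -98688/(-3 + (83 - 182) - 5*(83 - 182)*(-368))*(9/4) = -98688/(-3 - 99 - 5*(-99)*(-368))*(9/4) = -98688/(-3 - 99 - 182160)*(9/4) = -98688/(-182262)*(9/4) = -98688*(-1/182262)*(9/4) = (16448/30377)*(9/4) = 37008/30377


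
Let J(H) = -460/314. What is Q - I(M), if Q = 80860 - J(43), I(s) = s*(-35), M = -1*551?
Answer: 9667505/157 ≈ 61576.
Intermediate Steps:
J(H) = -230/157 (J(H) = -460*1/314 = -230/157)
M = -551
I(s) = -35*s
Q = 12695250/157 (Q = 80860 - 1*(-230/157) = 80860 + 230/157 = 12695250/157 ≈ 80862.)
Q - I(M) = 12695250/157 - (-35)*(-551) = 12695250/157 - 1*19285 = 12695250/157 - 19285 = 9667505/157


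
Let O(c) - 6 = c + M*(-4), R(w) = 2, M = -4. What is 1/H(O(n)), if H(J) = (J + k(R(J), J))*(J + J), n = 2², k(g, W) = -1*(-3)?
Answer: 1/1508 ≈ 0.00066313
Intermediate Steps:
k(g, W) = 3
n = 4
O(c) = 22 + c (O(c) = 6 + (c - 4*(-4)) = 6 + (c + 16) = 6 + (16 + c) = 22 + c)
H(J) = 2*J*(3 + J) (H(J) = (J + 3)*(J + J) = (3 + J)*(2*J) = 2*J*(3 + J))
1/H(O(n)) = 1/(2*(22 + 4)*(3 + (22 + 4))) = 1/(2*26*(3 + 26)) = 1/(2*26*29) = 1/1508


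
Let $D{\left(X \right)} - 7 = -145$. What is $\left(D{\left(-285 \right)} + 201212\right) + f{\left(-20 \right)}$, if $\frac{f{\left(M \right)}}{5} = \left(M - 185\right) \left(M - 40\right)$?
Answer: $262574$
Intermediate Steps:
$f{\left(M \right)} = 5 \left(-185 + M\right) \left(-40 + M\right)$ ($f{\left(M \right)} = 5 \left(M - 185\right) \left(M - 40\right) = 5 \left(-185 + M\right) \left(-40 + M\right)$)
$D{\left(X \right)} = -138$ ($D{\left(X \right)} = 7 - 145 = -138$)
$\left(D{\left(-285 \right)} + 201212\right) + f{\left(-20 \right)} = \left(-138 + 201212\right) + \left(37000 - -22500 + 5 \left(-20\right)^{2}\right) = 201074 + \left(37000 + 22500 + 5 \cdot 400\right) = 201074 + \left(37000 + 22500 + 2000\right) = 201074 + 61500 = 262574$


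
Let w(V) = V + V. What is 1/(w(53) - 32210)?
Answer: -1/32104 ≈ -3.1149e-5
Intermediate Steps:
w(V) = 2*V
1/(w(53) - 32210) = 1/(2*53 - 32210) = 1/(106 - 32210) = 1/(-32104) = -1/32104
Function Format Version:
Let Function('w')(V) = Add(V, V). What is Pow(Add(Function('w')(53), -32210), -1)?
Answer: Rational(-1, 32104) ≈ -3.1149e-5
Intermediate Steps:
Function('w')(V) = Mul(2, V)
Pow(Add(Function('w')(53), -32210), -1) = Pow(Add(Mul(2, 53), -32210), -1) = Pow(Add(106, -32210), -1) = Pow(-32104, -1) = Rational(-1, 32104)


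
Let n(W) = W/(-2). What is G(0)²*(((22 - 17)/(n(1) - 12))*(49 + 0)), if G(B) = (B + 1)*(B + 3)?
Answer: -882/5 ≈ -176.40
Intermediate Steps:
n(W) = -W/2 (n(W) = W*(-½) = -W/2)
G(B) = (1 + B)*(3 + B)
G(0)²*(((22 - 17)/(n(1) - 12))*(49 + 0)) = (3 + 0² + 4*0)²*(((22 - 17)/(-½*1 - 12))*(49 + 0)) = (3 + 0 + 0)²*((5/(-½ - 12))*49) = 3²*((5/(-25/2))*49) = 9*((5*(-2/25))*49) = 9*(-⅖*49) = 9*(-98/5) = -882/5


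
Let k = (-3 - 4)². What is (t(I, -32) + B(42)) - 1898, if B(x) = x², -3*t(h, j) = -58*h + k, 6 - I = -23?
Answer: 1231/3 ≈ 410.33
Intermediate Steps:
k = 49 (k = (-7)² = 49)
I = 29 (I = 6 - 1*(-23) = 6 + 23 = 29)
t(h, j) = -49/3 + 58*h/3 (t(h, j) = -(-58*h + 49)/3 = -(49 - 58*h)/3 = -49/3 + 58*h/3)
(t(I, -32) + B(42)) - 1898 = ((-49/3 + (58/3)*29) + 42²) - 1898 = ((-49/3 + 1682/3) + 1764) - 1898 = (1633/3 + 1764) - 1898 = 6925/3 - 1898 = 1231/3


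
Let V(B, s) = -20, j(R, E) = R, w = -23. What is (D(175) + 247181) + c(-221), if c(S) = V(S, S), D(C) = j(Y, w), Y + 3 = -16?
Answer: 247142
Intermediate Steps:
Y = -19 (Y = -3 - 16 = -19)
D(C) = -19
c(S) = -20
(D(175) + 247181) + c(-221) = (-19 + 247181) - 20 = 247162 - 20 = 247142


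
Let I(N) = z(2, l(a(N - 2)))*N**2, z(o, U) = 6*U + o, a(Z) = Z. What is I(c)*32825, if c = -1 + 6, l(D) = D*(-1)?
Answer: -13130000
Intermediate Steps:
l(D) = -D
c = 5
z(o, U) = o + 6*U
I(N) = N**2*(14 - 6*N) (I(N) = (2 + 6*(-(N - 2)))*N**2 = (2 + 6*(-(-2 + N)))*N**2 = (2 + 6*(2 - N))*N**2 = (2 + (12 - 6*N))*N**2 = (14 - 6*N)*N**2 = N**2*(14 - 6*N))
I(c)*32825 = (5**2*(14 - 6*5))*32825 = (25*(14 - 30))*32825 = (25*(-16))*32825 = -400*32825 = -13130000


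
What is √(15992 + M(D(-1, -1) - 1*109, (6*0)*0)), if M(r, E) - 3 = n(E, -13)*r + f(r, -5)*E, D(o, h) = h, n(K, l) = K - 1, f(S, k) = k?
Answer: √16105 ≈ 126.91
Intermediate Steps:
n(K, l) = -1 + K
M(r, E) = 3 - 5*E + r*(-1 + E) (M(r, E) = 3 + ((-1 + E)*r - 5*E) = 3 + (r*(-1 + E) - 5*E) = 3 + (-5*E + r*(-1 + E)) = 3 - 5*E + r*(-1 + E))
√(15992 + M(D(-1, -1) - 1*109, (6*0)*0)) = √(15992 + (3 - 5*6*0*0 + (-1 - 1*109)*(-1 + (6*0)*0))) = √(15992 + (3 - 0*0 + (-1 - 109)*(-1 + 0*0))) = √(15992 + (3 - 5*0 - 110*(-1 + 0))) = √(15992 + (3 + 0 - 110*(-1))) = √(15992 + (3 + 0 + 110)) = √(15992 + 113) = √16105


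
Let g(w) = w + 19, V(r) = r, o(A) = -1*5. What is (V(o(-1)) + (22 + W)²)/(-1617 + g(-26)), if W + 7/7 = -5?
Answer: -251/1624 ≈ -0.15456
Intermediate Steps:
o(A) = -5
W = -6 (W = -1 - 5 = -6)
g(w) = 19 + w
(V(o(-1)) + (22 + W)²)/(-1617 + g(-26)) = (-5 + (22 - 6)²)/(-1617 + (19 - 26)) = (-5 + 16²)/(-1617 - 7) = (-5 + 256)/(-1624) = 251*(-1/1624) = -251/1624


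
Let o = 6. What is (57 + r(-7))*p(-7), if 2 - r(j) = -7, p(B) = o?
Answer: 396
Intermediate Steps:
p(B) = 6
r(j) = 9 (r(j) = 2 - 1*(-7) = 2 + 7 = 9)
(57 + r(-7))*p(-7) = (57 + 9)*6 = 66*6 = 396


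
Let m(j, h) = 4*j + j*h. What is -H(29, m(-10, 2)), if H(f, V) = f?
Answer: -29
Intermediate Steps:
m(j, h) = 4*j + h*j
-H(29, m(-10, 2)) = -1*29 = -29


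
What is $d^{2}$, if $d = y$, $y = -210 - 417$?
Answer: $393129$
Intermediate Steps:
$y = -627$ ($y = -210 - 417 = -627$)
$d = -627$
$d^{2} = \left(-627\right)^{2} = 393129$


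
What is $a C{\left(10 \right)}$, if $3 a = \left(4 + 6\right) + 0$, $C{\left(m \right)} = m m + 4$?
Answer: $\frac{1040}{3} \approx 346.67$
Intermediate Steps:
$C{\left(m \right)} = 4 + m^{2}$ ($C{\left(m \right)} = m^{2} + 4 = 4 + m^{2}$)
$a = \frac{10}{3}$ ($a = \frac{\left(4 + 6\right) + 0}{3} = \frac{10 + 0}{3} = \frac{1}{3} \cdot 10 = \frac{10}{3} \approx 3.3333$)
$a C{\left(10 \right)} = \frac{10 \left(4 + 10^{2}\right)}{3} = \frac{10 \left(4 + 100\right)}{3} = \frac{10}{3} \cdot 104 = \frac{1040}{3}$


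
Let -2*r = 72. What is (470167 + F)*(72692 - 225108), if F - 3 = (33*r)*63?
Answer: -60254007616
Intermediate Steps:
r = -36 (r = -1/2*72 = -36)
F = -74841 (F = 3 + (33*(-36))*63 = 3 - 1188*63 = 3 - 74844 = -74841)
(470167 + F)*(72692 - 225108) = (470167 - 74841)*(72692 - 225108) = 395326*(-152416) = -60254007616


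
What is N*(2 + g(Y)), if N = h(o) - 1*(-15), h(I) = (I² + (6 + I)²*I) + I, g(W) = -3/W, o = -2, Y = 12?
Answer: -105/4 ≈ -26.250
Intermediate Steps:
h(I) = I + I² + I*(6 + I)² (h(I) = (I² + I*(6 + I)²) + I = I + I² + I*(6 + I)²)
N = -15 (N = -2*(1 - 2 + (6 - 2)²) - 1*(-15) = -2*(1 - 2 + 4²) + 15 = -2*(1 - 2 + 16) + 15 = -2*15 + 15 = -30 + 15 = -15)
N*(2 + g(Y)) = -15*(2 - 3/12) = -15*(2 - 3*1/12) = -15*(2 - ¼) = -15*7/4 = -105/4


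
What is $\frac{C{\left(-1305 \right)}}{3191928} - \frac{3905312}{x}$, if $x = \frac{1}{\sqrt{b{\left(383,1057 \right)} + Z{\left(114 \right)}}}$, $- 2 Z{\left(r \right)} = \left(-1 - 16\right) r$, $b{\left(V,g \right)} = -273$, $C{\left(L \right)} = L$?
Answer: $- \frac{435}{1063976} - 7810624 \sqrt{174} \approx -1.0303 \cdot 10^{8}$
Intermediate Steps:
$Z{\left(r \right)} = \frac{17 r}{2}$ ($Z{\left(r \right)} = - \frac{\left(-1 - 16\right) r}{2} = - \frac{\left(-17\right) r}{2} = \frac{17 r}{2}$)
$x = \frac{\sqrt{174}}{348}$ ($x = \frac{1}{\sqrt{-273 + \frac{17}{2} \cdot 114}} = \frac{1}{\sqrt{-273 + 969}} = \frac{1}{\sqrt{696}} = \frac{1}{2 \sqrt{174}} = \frac{\sqrt{174}}{348} \approx 0.037905$)
$\frac{C{\left(-1305 \right)}}{3191928} - \frac{3905312}{x} = - \frac{1305}{3191928} - \frac{3905312}{\frac{1}{348} \sqrt{174}} = \left(-1305\right) \frac{1}{3191928} - 3905312 \cdot 2 \sqrt{174} = - \frac{435}{1063976} - 7810624 \sqrt{174}$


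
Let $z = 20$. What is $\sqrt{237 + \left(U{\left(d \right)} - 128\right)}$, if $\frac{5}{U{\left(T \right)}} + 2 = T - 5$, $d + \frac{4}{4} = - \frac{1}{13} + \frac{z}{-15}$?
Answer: $\frac{8 \sqrt{228274}}{367} \approx 10.415$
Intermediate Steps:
$d = - \frac{94}{39}$ ($d = -1 + \left(- \frac{1}{13} + \frac{20}{-15}\right) = -1 + \left(\left(-1\right) \frac{1}{13} + 20 \left(- \frac{1}{15}\right)\right) = -1 - \frac{55}{39} = - \frac{94}{39} \approx -2.4103$)
$U{\left(T \right)} = \frac{5}{-7 + T}$ ($U{\left(T \right)} = \frac{5}{-2 + \left(T - 5\right)} = \frac{5}{-2 + \left(-5 + T\right)} = \frac{5}{-7 + T}$)
$\sqrt{237 + \left(U{\left(d \right)} - 128\right)} = \sqrt{237 - \left(128 - \frac{5}{-7 - \frac{94}{39}}\right)} = \sqrt{237 - \left(128 - \frac{5}{- \frac{367}{39}}\right)} = \sqrt{237 + \left(5 \left(- \frac{39}{367}\right) - 128\right)} = \sqrt{237 - \frac{47171}{367}} = \sqrt{\frac{39808}{367}} = \frac{8 \sqrt{228274}}{367}$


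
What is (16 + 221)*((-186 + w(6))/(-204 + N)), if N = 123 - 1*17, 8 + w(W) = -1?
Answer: 46215/98 ≈ 471.58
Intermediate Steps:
w(W) = -9 (w(W) = -8 - 1 = -9)
N = 106 (N = 123 - 17 = 106)
(16 + 221)*((-186 + w(6))/(-204 + N)) = (16 + 221)*((-186 - 9)/(-204 + 106)) = 237*(-195/(-98)) = 237*(-195*(-1/98)) = 237*(195/98) = 46215/98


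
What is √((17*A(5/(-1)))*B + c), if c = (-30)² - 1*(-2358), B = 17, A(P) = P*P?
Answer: √10483 ≈ 102.39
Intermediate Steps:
A(P) = P²
c = 3258 (c = 900 + 2358 = 3258)
√((17*A(5/(-1)))*B + c) = √((17*(5/(-1))²)*17 + 3258) = √((17*(5*(-1))²)*17 + 3258) = √((17*(-5)²)*17 + 3258) = √((17*25)*17 + 3258) = √(425*17 + 3258) = √(7225 + 3258) = √10483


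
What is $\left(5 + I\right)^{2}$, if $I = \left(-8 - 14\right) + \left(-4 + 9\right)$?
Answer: $144$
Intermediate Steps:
$I = -17$ ($I = -22 + 5 = -17$)
$\left(5 + I\right)^{2} = \left(5 - 17\right)^{2} = \left(-12\right)^{2} = 144$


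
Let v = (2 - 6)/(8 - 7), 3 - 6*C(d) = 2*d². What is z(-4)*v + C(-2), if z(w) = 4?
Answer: -101/6 ≈ -16.833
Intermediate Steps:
C(d) = ½ - d²/3
v = -4 (v = -4/1 = -4*1 = -4)
z(-4)*v + C(-2) = 4*(-4) + (½ - ⅓*(-2)²) = -16 + (½ - ⅓*4) = -16 + (½ - 4/3) = -16 - ⅚ = -101/6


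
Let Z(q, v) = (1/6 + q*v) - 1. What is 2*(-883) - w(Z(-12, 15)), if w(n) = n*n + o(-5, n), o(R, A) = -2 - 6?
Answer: -1240513/36 ≈ -34459.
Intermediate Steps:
Z(q, v) = -⅚ + q*v (Z(q, v) = (1*(⅙) + q*v) - 1 = (⅙ + q*v) - 1 = -⅚ + q*v)
o(R, A) = -8
w(n) = -8 + n² (w(n) = n*n - 8 = n² - 8 = -8 + n²)
2*(-883) - w(Z(-12, 15)) = 2*(-883) - (-8 + (-⅚ - 12*15)²) = -1766 - (-8 + (-⅚ - 180)²) = -1766 - (-8 + (-1085/6)²) = -1766 - (-8 + 1177225/36) = -1766 - 1*1176937/36 = -1766 - 1176937/36 = -1240513/36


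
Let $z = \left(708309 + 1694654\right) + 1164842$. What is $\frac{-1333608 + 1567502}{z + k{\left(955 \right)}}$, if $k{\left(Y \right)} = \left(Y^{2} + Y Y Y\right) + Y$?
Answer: $\frac{116947}{437732330} \approx 0.00026717$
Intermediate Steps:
$z = 3567805$ ($z = 2402963 + 1164842 = 3567805$)
$k{\left(Y \right)} = Y + Y^{2} + Y^{3}$ ($k{\left(Y \right)} = \left(Y^{2} + Y^{2} Y\right) + Y = \left(Y^{2} + Y^{3}\right) + Y = Y + Y^{2} + Y^{3}$)
$\frac{-1333608 + 1567502}{z + k{\left(955 \right)}} = \frac{-1333608 + 1567502}{3567805 + 955 \left(1 + 955 + 955^{2}\right)} = \frac{233894}{3567805 + 955 \left(1 + 955 + 912025\right)} = \frac{233894}{3567805 + 955 \cdot 912981} = \frac{233894}{3567805 + 871896855} = \frac{233894}{875464660} = 233894 \cdot \frac{1}{875464660} = \frac{116947}{437732330}$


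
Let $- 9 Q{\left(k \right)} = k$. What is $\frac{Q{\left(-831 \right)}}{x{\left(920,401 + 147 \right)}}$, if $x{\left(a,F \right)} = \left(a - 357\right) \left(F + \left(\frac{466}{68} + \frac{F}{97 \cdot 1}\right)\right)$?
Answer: $\frac{913546}{3122178993} \approx 0.0002926$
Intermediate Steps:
$Q{\left(k \right)} = - \frac{k}{9}$
$x{\left(a,F \right)} = \left(-357 + a\right) \left(\frac{233}{34} + \frac{98 F}{97}\right)$ ($x{\left(a,F \right)} = \left(-357 + a\right) \left(F + \left(466 \cdot \frac{1}{68} + \frac{F}{97}\right)\right) = \left(-357 + a\right) \left(F + \left(\frac{233}{34} + F \frac{1}{97}\right)\right) = \left(-357 + a\right) \left(F + \left(\frac{233}{34} + \frac{F}{97}\right)\right) = \left(-357 + a\right) \left(\frac{233}{34} + \frac{98 F}{97}\right)$)
$\frac{Q{\left(-831 \right)}}{x{\left(920,401 + 147 \right)}} = \frac{\left(- \frac{1}{9}\right) \left(-831\right)}{- \frac{4893}{2} - \frac{34986 \left(401 + 147\right)}{97} + \frac{233}{34} \cdot 920 + \frac{98}{97} \left(401 + 147\right) 920} = \frac{277}{3 \left(- \frac{4893}{2} - \frac{19172328}{97} + \frac{107180}{17} + \frac{98}{97} \cdot 548 \cdot 920\right)} = \frac{277}{3 \left(- \frac{4893}{2} - \frac{19172328}{97} + \frac{107180}{17} + \frac{49407680}{97}\right)} = \frac{277}{3 \cdot \frac{1040726331}{3298}} = \frac{277}{3} \cdot \frac{3298}{1040726331} = \frac{913546}{3122178993}$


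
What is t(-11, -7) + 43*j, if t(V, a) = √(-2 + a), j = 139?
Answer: 5977 + 3*I ≈ 5977.0 + 3.0*I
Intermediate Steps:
t(-11, -7) + 43*j = √(-2 - 7) + 43*139 = √(-9) + 5977 = 3*I + 5977 = 5977 + 3*I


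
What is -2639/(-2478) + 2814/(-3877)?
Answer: 465473/1372458 ≈ 0.33915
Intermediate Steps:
-2639/(-2478) + 2814/(-3877) = -2639*(-1/2478) + 2814*(-1/3877) = 377/354 - 2814/3877 = 465473/1372458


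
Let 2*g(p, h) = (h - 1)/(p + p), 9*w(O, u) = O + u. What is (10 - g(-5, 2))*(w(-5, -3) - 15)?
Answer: -9581/60 ≈ -159.68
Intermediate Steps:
w(O, u) = O/9 + u/9 (w(O, u) = (O + u)/9 = O/9 + u/9)
g(p, h) = (-1 + h)/(4*p) (g(p, h) = ((h - 1)/(p + p))/2 = ((-1 + h)/((2*p)))/2 = ((-1 + h)*(1/(2*p)))/2 = ((-1 + h)/(2*p))/2 = (-1 + h)/(4*p))
(10 - g(-5, 2))*(w(-5, -3) - 15) = (10 - (-1 + 2)/(4*(-5)))*(((1/9)*(-5) + (1/9)*(-3)) - 15) = (10 - (-1)/(4*5))*((-5/9 - 1/3) - 15) = (10 - 1*(-1/20))*(-8/9 - 15) = (10 + 1/20)*(-143/9) = (201/20)*(-143/9) = -9581/60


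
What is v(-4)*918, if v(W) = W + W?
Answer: -7344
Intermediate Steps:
v(W) = 2*W
v(-4)*918 = (2*(-4))*918 = -8*918 = -7344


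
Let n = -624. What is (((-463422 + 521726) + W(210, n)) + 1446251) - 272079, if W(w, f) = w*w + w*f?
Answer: 1145536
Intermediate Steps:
W(w, f) = w**2 + f*w
(((-463422 + 521726) + W(210, n)) + 1446251) - 272079 = (((-463422 + 521726) + 210*(-624 + 210)) + 1446251) - 272079 = ((58304 + 210*(-414)) + 1446251) - 272079 = ((58304 - 86940) + 1446251) - 272079 = (-28636 + 1446251) - 272079 = 1417615 - 272079 = 1145536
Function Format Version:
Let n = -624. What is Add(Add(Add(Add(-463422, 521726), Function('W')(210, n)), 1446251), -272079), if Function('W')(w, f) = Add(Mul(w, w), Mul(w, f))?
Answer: 1145536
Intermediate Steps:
Function('W')(w, f) = Add(Pow(w, 2), Mul(f, w))
Add(Add(Add(Add(-463422, 521726), Function('W')(210, n)), 1446251), -272079) = Add(Add(Add(Add(-463422, 521726), Mul(210, Add(-624, 210))), 1446251), -272079) = Add(Add(Add(58304, Mul(210, -414)), 1446251), -272079) = Add(Add(Add(58304, -86940), 1446251), -272079) = Add(Add(-28636, 1446251), -272079) = Add(1417615, -272079) = 1145536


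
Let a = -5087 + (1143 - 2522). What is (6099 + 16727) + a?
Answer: 16360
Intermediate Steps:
a = -6466 (a = -5087 - 1379 = -6466)
(6099 + 16727) + a = (6099 + 16727) - 6466 = 22826 - 6466 = 16360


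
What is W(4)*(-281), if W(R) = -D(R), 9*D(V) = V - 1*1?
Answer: 281/3 ≈ 93.667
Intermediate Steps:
D(V) = -⅑ + V/9 (D(V) = (V - 1*1)/9 = (V - 1)/9 = (-1 + V)/9 = -⅑ + V/9)
W(R) = ⅑ - R/9 (W(R) = -(-⅑ + R/9) = ⅑ - R/9)
W(4)*(-281) = (⅑ - ⅑*4)*(-281) = (⅑ - 4/9)*(-281) = -⅓*(-281) = 281/3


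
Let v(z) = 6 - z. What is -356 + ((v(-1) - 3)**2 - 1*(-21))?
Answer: -319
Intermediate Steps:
-356 + ((v(-1) - 3)**2 - 1*(-21)) = -356 + (((6 - 1*(-1)) - 3)**2 - 1*(-21)) = -356 + (((6 + 1) - 3)**2 + 21) = -356 + ((7 - 3)**2 + 21) = -356 + (4**2 + 21) = -356 + (16 + 21) = -356 + 37 = -319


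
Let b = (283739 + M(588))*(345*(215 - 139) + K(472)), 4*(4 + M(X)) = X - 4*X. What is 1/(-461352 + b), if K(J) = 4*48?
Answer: 1/7481899776 ≈ 1.3366e-10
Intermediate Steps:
K(J) = 192
M(X) = -4 - 3*X/4 (M(X) = -4 + (X - 4*X)/4 = -4 + (-3*X)/4 = -4 - 3*X/4)
b = 7482361128 (b = (283739 + (-4 - 3/4*588))*(345*(215 - 139) + 192) = (283739 + (-4 - 441))*(345*76 + 192) = (283739 - 445)*(26220 + 192) = 283294*26412 = 7482361128)
1/(-461352 + b) = 1/(-461352 + 7482361128) = 1/7481899776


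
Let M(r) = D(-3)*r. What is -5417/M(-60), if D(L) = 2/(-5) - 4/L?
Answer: 5417/56 ≈ 96.732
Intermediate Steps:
D(L) = -⅖ - 4/L (D(L) = 2*(-⅕) - 4/L = -⅖ - 4/L)
M(r) = 14*r/15 (M(r) = (-⅖ - 4/(-3))*r = (-⅖ - 4*(-⅓))*r = (-⅖ + 4/3)*r = 14*r/15)
-5417/M(-60) = -5417/((14/15)*(-60)) = -5417/(-56) = -5417*(-1/56) = 5417/56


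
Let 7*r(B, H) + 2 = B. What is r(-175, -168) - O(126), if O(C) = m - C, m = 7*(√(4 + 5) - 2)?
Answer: 656/7 ≈ 93.714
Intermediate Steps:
r(B, H) = -2/7 + B/7
m = 7 (m = 7*(√9 - 2) = 7*(3 - 2) = 7*1 = 7)
O(C) = 7 - C
r(-175, -168) - O(126) = (-2/7 + (⅐)*(-175)) - (7 - 1*126) = (-2/7 - 25) - (7 - 126) = -177/7 - 1*(-119) = -177/7 + 119 = 656/7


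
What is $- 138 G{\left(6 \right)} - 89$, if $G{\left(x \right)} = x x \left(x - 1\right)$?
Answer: $-24929$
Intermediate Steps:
$G{\left(x \right)} = x^{2} \left(-1 + x\right)$ ($G{\left(x \right)} = x^{2} \left(x - 1\right) = x^{2} \left(-1 + x\right)$)
$- 138 G{\left(6 \right)} - 89 = - 138 \cdot 6^{2} \left(-1 + 6\right) - 89 = - 138 \cdot 36 \cdot 5 - 89 = \left(-138\right) 180 - 89 = -24840 - 89 = -24929$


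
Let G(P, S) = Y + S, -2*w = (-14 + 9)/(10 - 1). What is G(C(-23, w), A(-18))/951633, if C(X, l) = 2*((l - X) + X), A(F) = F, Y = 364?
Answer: 346/951633 ≈ 0.00036359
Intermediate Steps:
w = 5/18 (w = -(-14 + 9)/(2*(10 - 1)) = -(-5)/(2*9) = -1/2*(-5/9) = 5/18 ≈ 0.27778)
C(X, l) = 2*l
G(P, S) = 364 + S
G(C(-23, w), A(-18))/951633 = (364 - 18)/951633 = 346*(1/951633) = 346/951633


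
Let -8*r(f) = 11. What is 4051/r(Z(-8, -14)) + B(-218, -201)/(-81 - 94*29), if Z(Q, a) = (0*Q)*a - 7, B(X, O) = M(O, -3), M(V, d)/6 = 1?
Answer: -90969322/30877 ≈ -2946.2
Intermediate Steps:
M(V, d) = 6 (M(V, d) = 6*1 = 6)
B(X, O) = 6
Z(Q, a) = -7 (Z(Q, a) = 0*a - 7 = 0 - 7 = -7)
r(f) = -11/8 (r(f) = -⅛*11 = -11/8)
4051/r(Z(-8, -14)) + B(-218, -201)/(-81 - 94*29) = 4051/(-11/8) + 6/(-81 - 94*29) = 4051*(-8/11) + 6/(-81 - 2726) = -32408/11 + 6/(-2807) = -32408/11 + 6*(-1/2807) = -32408/11 - 6/2807 = -90969322/30877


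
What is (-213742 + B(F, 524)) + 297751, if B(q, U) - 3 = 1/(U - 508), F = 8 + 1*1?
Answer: 1344193/16 ≈ 84012.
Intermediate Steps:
F = 9 (F = 8 + 1 = 9)
B(q, U) = 3 + 1/(-508 + U) (B(q, U) = 3 + 1/(U - 508) = 3 + 1/(-508 + U))
(-213742 + B(F, 524)) + 297751 = (-213742 + (-1523 + 3*524)/(-508 + 524)) + 297751 = (-213742 + (-1523 + 1572)/16) + 297751 = (-213742 + (1/16)*49) + 297751 = (-213742 + 49/16) + 297751 = -3419823/16 + 297751 = 1344193/16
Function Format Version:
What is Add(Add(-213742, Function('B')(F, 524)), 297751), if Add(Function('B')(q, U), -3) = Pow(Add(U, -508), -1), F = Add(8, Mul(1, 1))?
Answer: Rational(1344193, 16) ≈ 84012.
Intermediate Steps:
F = 9 (F = Add(8, 1) = 9)
Function('B')(q, U) = Add(3, Pow(Add(-508, U), -1)) (Function('B')(q, U) = Add(3, Pow(Add(U, -508), -1)) = Add(3, Pow(Add(-508, U), -1)))
Add(Add(-213742, Function('B')(F, 524)), 297751) = Add(Add(-213742, Mul(Pow(Add(-508, 524), -1), Add(-1523, Mul(3, 524)))), 297751) = Add(Add(-213742, Mul(Pow(16, -1), Add(-1523, 1572))), 297751) = Add(Add(-213742, Mul(Rational(1, 16), 49)), 297751) = Add(Add(-213742, Rational(49, 16)), 297751) = Add(Rational(-3419823, 16), 297751) = Rational(1344193, 16)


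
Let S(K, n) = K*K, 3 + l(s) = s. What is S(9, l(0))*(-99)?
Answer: -8019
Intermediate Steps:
l(s) = -3 + s
S(K, n) = K²
S(9, l(0))*(-99) = 9²*(-99) = 81*(-99) = -8019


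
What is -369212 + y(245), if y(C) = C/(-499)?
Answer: -184237033/499 ≈ -3.6921e+5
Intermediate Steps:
y(C) = -C/499 (y(C) = C*(-1/499) = -C/499)
-369212 + y(245) = -369212 - 1/499*245 = -369212 - 245/499 = -184237033/499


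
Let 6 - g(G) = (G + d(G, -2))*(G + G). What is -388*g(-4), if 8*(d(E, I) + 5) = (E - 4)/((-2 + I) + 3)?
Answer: 22504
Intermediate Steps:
d(E, I) = -5 + (-4 + E)/(8*(1 + I)) (d(E, I) = -5 + ((E - 4)/((-2 + I) + 3))/8 = -5 + ((-4 + E)/(1 + I))/8 = -5 + (-4 + E)/(8*(1 + I)))
g(G) = 6 - 2*G*(-9/2 + 7*G/8) (g(G) = 6 - (G + (-44 + G - 40*(-2))/(8*(1 - 2)))*(G + G) = 6 - (G + (⅛)*(-44 + G + 80)/(-1))*2*G = 6 - (G + (⅛)*(-1)*(36 + G))*2*G = 6 - (G + (-9/2 - G/8))*2*G = 6 - (-9/2 + 7*G/8)*2*G = 6 - 2*G*(-9/2 + 7*G/8))
-388*g(-4) = -388*(6 + 9*(-4) - 7/4*(-4)²) = -388*(6 - 36 - 7/4*16) = -388*(6 - 36 - 28) = -388*(-58) = 22504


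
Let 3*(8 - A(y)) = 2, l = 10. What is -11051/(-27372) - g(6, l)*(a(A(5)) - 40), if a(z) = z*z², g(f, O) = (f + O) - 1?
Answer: -436459007/82116 ≈ -5315.1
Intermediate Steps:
A(y) = 22/3 (A(y) = 8 - ⅓*2 = 8 - ⅔ = 22/3)
g(f, O) = -1 + O + f (g(f, O) = (O + f) - 1 = -1 + O + f)
a(z) = z³
-11051/(-27372) - g(6, l)*(a(A(5)) - 40) = -11051/(-27372) - (-1 + 10 + 6)*((22/3)³ - 40) = -11051*(-1/27372) - 15*(10648/27 - 40) = 11051/27372 - 15*9568/27 = 11051/27372 - 1*47840/9 = 11051/27372 - 47840/9 = -436459007/82116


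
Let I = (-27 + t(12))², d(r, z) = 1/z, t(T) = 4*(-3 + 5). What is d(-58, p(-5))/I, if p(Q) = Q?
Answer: -1/1805 ≈ -0.00055402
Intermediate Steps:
t(T) = 8 (t(T) = 4*2 = 8)
I = 361 (I = (-27 + 8)² = (-19)² = 361)
d(-58, p(-5))/I = 1/(-5*361) = -⅕*1/361 = -1/1805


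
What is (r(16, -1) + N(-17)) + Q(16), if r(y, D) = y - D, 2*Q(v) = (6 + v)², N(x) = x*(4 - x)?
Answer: -98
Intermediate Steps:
Q(v) = (6 + v)²/2
(r(16, -1) + N(-17)) + Q(16) = ((16 - 1*(-1)) - 17*(4 - 1*(-17))) + (6 + 16)²/2 = ((16 + 1) - 17*(4 + 17)) + (½)*22² = (17 - 17*21) + (½)*484 = (17 - 357) + 242 = -340 + 242 = -98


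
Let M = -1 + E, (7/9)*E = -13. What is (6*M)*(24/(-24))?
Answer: 744/7 ≈ 106.29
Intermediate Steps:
E = -117/7 (E = (9/7)*(-13) = -117/7 ≈ -16.714)
M = -124/7 (M = -1 - 117/7 = -124/7 ≈ -17.714)
(6*M)*(24/(-24)) = (6*(-124/7))*(24/(-24)) = -17856*(-1)/(7*24) = -744/7*(-1) = 744/7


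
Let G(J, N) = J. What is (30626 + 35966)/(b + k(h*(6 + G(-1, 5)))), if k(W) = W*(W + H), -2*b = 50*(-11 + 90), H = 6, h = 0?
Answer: -66592/1975 ≈ -33.717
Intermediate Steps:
b = -1975 (b = -25*(-11 + 90) = -25*79 = -½*3950 = -1975)
k(W) = W*(6 + W) (k(W) = W*(W + 6) = W*(6 + W))
(30626 + 35966)/(b + k(h*(6 + G(-1, 5)))) = (30626 + 35966)/(-1975 + (0*(6 - 1))*(6 + 0*(6 - 1))) = 66592/(-1975 + (0*5)*(6 + 0*5)) = 66592/(-1975 + 0*(6 + 0)) = 66592/(-1975 + 0*6) = 66592/(-1975 + 0) = 66592/(-1975) = 66592*(-1/1975) = -66592/1975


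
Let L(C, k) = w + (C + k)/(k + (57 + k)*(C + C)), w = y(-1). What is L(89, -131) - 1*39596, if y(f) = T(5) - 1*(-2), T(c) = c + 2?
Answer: -526625819/13303 ≈ -39587.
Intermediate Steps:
T(c) = 2 + c
y(f) = 9 (y(f) = (2 + 5) - 1*(-2) = 7 + 2 = 9)
w = 9
L(C, k) = 9 + (C + k)/(k + 2*C*(57 + k)) (L(C, k) = 9 + (C + k)/(k + (57 + k)*(C + C)) = 9 + (C + k)/(k + (57 + k)*(2*C)) = 9 + (C + k)/(k + 2*C*(57 + k)))
L(89, -131) - 1*39596 = (10*(-131) + 1027*89 + 18*89*(-131))/(-131 + 114*89 + 2*89*(-131)) - 1*39596 = (-1310 + 91403 - 209862)/(-131 + 10146 - 23318) - 39596 = -119769/(-13303) - 39596 = -1/13303*(-119769) - 39596 = 119769/13303 - 39596 = -526625819/13303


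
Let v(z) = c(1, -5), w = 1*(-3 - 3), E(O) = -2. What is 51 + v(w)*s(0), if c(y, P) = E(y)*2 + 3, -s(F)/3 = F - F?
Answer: 51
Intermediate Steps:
s(F) = 0 (s(F) = -3*(F - F) = -3*0 = 0)
c(y, P) = -1 (c(y, P) = -2*2 + 3 = -4 + 3 = -1)
w = -6 (w = 1*(-6) = -6)
v(z) = -1
51 + v(w)*s(0) = 51 - 1*0 = 51 + 0 = 51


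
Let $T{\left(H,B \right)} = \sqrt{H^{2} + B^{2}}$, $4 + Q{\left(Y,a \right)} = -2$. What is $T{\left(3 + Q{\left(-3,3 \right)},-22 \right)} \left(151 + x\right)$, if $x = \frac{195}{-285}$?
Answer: $\frac{2856 \sqrt{493}}{19} \approx 3337.6$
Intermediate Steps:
$Q{\left(Y,a \right)} = -6$ ($Q{\left(Y,a \right)} = -4 - 2 = -6$)
$x = - \frac{13}{19}$ ($x = 195 \left(- \frac{1}{285}\right) = - \frac{13}{19} \approx -0.68421$)
$T{\left(H,B \right)} = \sqrt{B^{2} + H^{2}}$
$T{\left(3 + Q{\left(-3,3 \right)},-22 \right)} \left(151 + x\right) = \sqrt{\left(-22\right)^{2} + \left(3 - 6\right)^{2}} \left(151 - \frac{13}{19}\right) = \sqrt{484 + \left(-3\right)^{2}} \cdot \frac{2856}{19} = \sqrt{484 + 9} \cdot \frac{2856}{19} = \sqrt{493} \cdot \frac{2856}{19} = \frac{2856 \sqrt{493}}{19}$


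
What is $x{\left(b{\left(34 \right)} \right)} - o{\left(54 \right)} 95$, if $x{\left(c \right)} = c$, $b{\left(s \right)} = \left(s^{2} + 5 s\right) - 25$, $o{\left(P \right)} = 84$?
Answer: $-6679$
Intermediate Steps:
$b{\left(s \right)} = -25 + s^{2} + 5 s$
$x{\left(b{\left(34 \right)} \right)} - o{\left(54 \right)} 95 = \left(-25 + 34^{2} + 5 \cdot 34\right) - 84 \cdot 95 = \left(-25 + 1156 + 170\right) - 7980 = 1301 - 7980 = -6679$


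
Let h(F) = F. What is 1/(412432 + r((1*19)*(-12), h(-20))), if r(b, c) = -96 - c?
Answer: 1/412356 ≈ 2.4251e-6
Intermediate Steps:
1/(412432 + r((1*19)*(-12), h(-20))) = 1/(412432 + (-96 - 1*(-20))) = 1/(412432 + (-96 + 20)) = 1/(412432 - 76) = 1/412356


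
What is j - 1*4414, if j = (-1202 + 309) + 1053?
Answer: -4254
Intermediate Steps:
j = 160 (j = -893 + 1053 = 160)
j - 1*4414 = 160 - 1*4414 = 160 - 4414 = -4254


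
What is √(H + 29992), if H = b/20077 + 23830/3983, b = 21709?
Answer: 29*√789281856924211/4703923 ≈ 173.20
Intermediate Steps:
H = 33229521/4703923 (H = 21709/20077 + 23830/3983 = 21709*(1/20077) + 23830*(1/3983) = 1277/1181 + 23830/3983 = 33229521/4703923 ≈ 7.0642)
√(H + 29992) = √(33229521/4703923 + 29992) = √(141113288137/4703923) = 29*√789281856924211/4703923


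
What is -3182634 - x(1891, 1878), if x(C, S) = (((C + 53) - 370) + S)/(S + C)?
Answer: -11995350998/3769 ≈ -3.1826e+6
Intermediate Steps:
x(C, S) = (-317 + C + S)/(C + S) (x(C, S) = (((53 + C) - 370) + S)/(C + S) = ((-317 + C) + S)/(C + S) = (-317 + C + S)/(C + S))
-3182634 - x(1891, 1878) = -3182634 - (-317 + 1891 + 1878)/(1891 + 1878) = -3182634 - 3452/3769 = -11995350998/3769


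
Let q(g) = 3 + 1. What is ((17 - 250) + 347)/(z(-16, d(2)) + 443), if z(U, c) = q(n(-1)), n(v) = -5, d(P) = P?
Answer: 38/149 ≈ 0.25503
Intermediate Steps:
q(g) = 4
z(U, c) = 4
((17 - 250) + 347)/(z(-16, d(2)) + 443) = ((17 - 250) + 347)/(4 + 443) = (-233 + 347)/447 = 114*(1/447) = 38/149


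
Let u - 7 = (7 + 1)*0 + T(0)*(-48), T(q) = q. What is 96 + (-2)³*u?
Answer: 40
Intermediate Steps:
u = 7 (u = 7 + ((7 + 1)*0 + 0*(-48)) = 7 + (8*0 + 0) = 7 + (0 + 0) = 7 + 0 = 7)
96 + (-2)³*u = 96 + (-2)³*7 = 96 - 8*7 = 96 - 56 = 40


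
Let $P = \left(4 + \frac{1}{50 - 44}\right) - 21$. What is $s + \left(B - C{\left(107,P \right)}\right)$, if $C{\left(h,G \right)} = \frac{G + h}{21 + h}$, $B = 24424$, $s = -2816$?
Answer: $\frac{16594403}{768} \approx 21607.0$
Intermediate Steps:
$P = - \frac{101}{6}$ ($P = \left(4 + \frac{1}{6}\right) - 21 = \frac{25}{6} - 21 = - \frac{101}{6} \approx -16.833$)
$C{\left(h,G \right)} = \frac{G + h}{21 + h}$
$s + \left(B - C{\left(107,P \right)}\right) = -2816 + \left(24424 - \frac{- \frac{101}{6} + 107}{21 + 107}\right) = -2816 + \left(24424 - \frac{1}{128} \cdot \frac{541}{6}\right) = -2816 + \left(24424 - \frac{541}{768}\right) = -2816 + \frac{18757091}{768} = \frac{16594403}{768}$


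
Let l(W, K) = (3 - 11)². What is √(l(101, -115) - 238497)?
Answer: I*√238433 ≈ 488.3*I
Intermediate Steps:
l(W, K) = 64 (l(W, K) = (-8)² = 64)
√(l(101, -115) - 238497) = √(64 - 238497) = √(-238433) = I*√238433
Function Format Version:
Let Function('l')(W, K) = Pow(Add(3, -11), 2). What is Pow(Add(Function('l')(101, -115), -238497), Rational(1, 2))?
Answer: Mul(I, Pow(238433, Rational(1, 2))) ≈ Mul(488.30, I)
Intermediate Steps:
Function('l')(W, K) = 64 (Function('l')(W, K) = Pow(-8, 2) = 64)
Pow(Add(Function('l')(101, -115), -238497), Rational(1, 2)) = Pow(Add(64, -238497), Rational(1, 2)) = Pow(-238433, Rational(1, 2)) = Mul(I, Pow(238433, Rational(1, 2)))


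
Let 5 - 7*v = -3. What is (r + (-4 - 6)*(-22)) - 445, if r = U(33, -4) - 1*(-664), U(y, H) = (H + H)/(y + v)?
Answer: 104865/239 ≈ 438.77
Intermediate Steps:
v = 8/7 (v = 5/7 - ⅐*(-3) = 5/7 + 3/7 = 8/7 ≈ 1.1429)
U(y, H) = 2*H/(8/7 + y) (U(y, H) = (H + H)/(y + 8/7) = (2*H)/(8/7 + y) = 2*H/(8/7 + y))
r = 158640/239 (r = 14*(-4)/(8 + 7*33) - 1*(-664) = 14*(-4)/(8 + 231) + 664 = 14*(-4)/239 + 664 = 14*(-4)*(1/239) + 664 = -56/239 + 664 = 158640/239 ≈ 663.77)
(r + (-4 - 6)*(-22)) - 445 = (158640/239 + (-4 - 6)*(-22)) - 445 = (158640/239 - 10*(-22)) - 445 = (158640/239 + 220) - 445 = 211220/239 - 445 = 104865/239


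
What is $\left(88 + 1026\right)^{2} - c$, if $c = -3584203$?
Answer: $4825199$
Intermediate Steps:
$\left(88 + 1026\right)^{2} - c = \left(88 + 1026\right)^{2} - -3584203 = 1114^{2} + 3584203 = 1240996 + 3584203 = 4825199$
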